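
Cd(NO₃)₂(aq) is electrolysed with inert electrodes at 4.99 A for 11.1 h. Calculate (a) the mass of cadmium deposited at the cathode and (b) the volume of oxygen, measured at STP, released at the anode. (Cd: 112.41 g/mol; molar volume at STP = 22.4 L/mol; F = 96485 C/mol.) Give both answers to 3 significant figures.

Q = 4.99 × 39960 = 1.994×10^5 C; n(e⁻) = 1.994×10^5 / 96485 = 2.067 mol
Cathode: Cd²⁺ + 2e⁻ → Cd → n(Cd) = 2.067/2 = 1.034 mol → 116 g
Anode: 2H₂O → O₂ + 4H⁺ + 4e⁻ → n(O₂) = 2.067/4 = 0.5168 mol → 11.6 L

116 g Cd; 11.6 L O₂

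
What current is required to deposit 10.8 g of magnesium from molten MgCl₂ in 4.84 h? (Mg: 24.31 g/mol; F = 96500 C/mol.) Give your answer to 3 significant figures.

n(Mg) = 10.8 / 24.31 = 0.4443 mol
Mg²⁺ + 2e⁻ → Mg, so n(e⁻) = 2 × 0.4443 = 0.8886 mol
Q = 0.8886 × 96500 = 85750 C
I = Q / t = 85750 / 17424 s = 4.92 A

4.92 A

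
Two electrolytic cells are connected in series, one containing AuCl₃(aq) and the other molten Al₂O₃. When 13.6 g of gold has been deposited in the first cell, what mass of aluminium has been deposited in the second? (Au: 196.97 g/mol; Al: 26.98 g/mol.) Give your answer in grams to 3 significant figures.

n(Au) = 13.6 / 196.97 = 0.06905 mol
Au³⁺ + 3e⁻ → Au, so n(e⁻) = 3 × 0.06905 = 0.2072 mol
Since the cells are in series, n(e⁻) in the Al cell is also 0.2072 mol.
Al³⁺ + 3e⁻ → Al, so n(Al) = 0.2072 / 3 = 0.06907 mol
m(Al) = 0.06907 × 26.98 = 1.86 g

1.86 g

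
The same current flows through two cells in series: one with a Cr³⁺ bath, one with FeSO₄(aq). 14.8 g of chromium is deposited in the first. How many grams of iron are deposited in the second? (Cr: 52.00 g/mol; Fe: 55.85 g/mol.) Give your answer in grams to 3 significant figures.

23.8 g

n(Cr) = 14.8 / 52.00 = 0.2846 mol
Cr³⁺ + 3e⁻ → Cr, so n(e⁻) = 3 × 0.2846 = 0.8538 mol
Since the cells are in series, n(e⁻) in the Fe cell is also 0.8538 mol.
Fe²⁺ + 2e⁻ → Fe, so n(Fe) = 0.8538 / 2 = 0.4269 mol
m(Fe) = 0.4269 × 55.85 = 23.8 g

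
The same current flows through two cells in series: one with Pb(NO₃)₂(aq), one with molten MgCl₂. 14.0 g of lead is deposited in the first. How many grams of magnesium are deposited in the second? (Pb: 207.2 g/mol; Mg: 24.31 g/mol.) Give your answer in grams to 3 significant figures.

1.64 g

n(Pb) = 14.0 / 207.2 = 0.06757 mol
Pb²⁺ + 2e⁻ → Pb, so n(e⁻) = 2 × 0.06757 = 0.1351 mol
Same current for the same time ⇒ same n(e⁻) = 0.1351 mol in both cells.
Mg²⁺ + 2e⁻ → Mg, so n(Mg) = 0.1351 / 2 = 0.06755 mol
m(Mg) = 0.06755 × 24.31 = 1.64 g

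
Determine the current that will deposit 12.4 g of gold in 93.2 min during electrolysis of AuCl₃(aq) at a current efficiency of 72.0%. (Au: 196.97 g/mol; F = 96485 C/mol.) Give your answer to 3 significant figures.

n(Au) = 12.4 / 196.97 = 0.06295 mol
Au³⁺ + 3e⁻ → Au, so n(e⁻) = 3 × 0.06295 = 0.1889 mol
Q = 0.1889 × 96485 / 0.720 = 25310 C
I = Q / t = 25310 / 5592 s = 4.53 A

4.53 A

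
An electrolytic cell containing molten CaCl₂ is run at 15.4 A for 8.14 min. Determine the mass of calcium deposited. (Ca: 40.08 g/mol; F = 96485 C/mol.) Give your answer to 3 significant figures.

1.56 g

Charge passed = 15.4 × 488.4 = 7521 C
n(e⁻) = Q/F = 7521/96485 = 0.07795 mol
Ca²⁺ + 2e⁻ → Ca, so n(Ca) = 0.07795 / 2 = 0.03898 mol
m = 0.03898 × 40.08 = 1.56 g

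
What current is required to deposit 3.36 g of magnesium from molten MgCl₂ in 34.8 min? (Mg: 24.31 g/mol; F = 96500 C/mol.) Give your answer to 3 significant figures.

12.8 A

n(Mg) = 3.36 / 24.31 = 0.1382 mol
Mg²⁺ + 2e⁻ → Mg, so n(e⁻) = 2 × 0.1382 = 0.2764 mol
Q = 0.2764 × 96500 = 26670 C
I = Q / t = 26670 / 2088 s = 12.8 A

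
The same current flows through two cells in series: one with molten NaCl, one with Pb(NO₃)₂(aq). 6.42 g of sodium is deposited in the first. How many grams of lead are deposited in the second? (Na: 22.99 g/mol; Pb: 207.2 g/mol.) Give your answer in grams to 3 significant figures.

n(Na) = 6.42 / 22.99 = 0.2793 mol
Na⁺ + e⁻ → Na, so n(e⁻) = 0.2793 mol
The cells are in series, so the same charge (and hence the same n(e⁻) = 0.2793 mol) passes through both.
Pb²⁺ + 2e⁻ → Pb, so n(Pb) = 0.2793 / 2 = 0.1397 mol
m(Pb) = 0.1397 × 207.2 = 28.9 g

28.9 g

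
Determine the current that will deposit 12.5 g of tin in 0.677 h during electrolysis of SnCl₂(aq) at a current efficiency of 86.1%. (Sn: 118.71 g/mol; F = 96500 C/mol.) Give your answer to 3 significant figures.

n(Sn) = 12.5 / 118.71 = 0.1053 mol
Sn²⁺ + 2e⁻ → Sn, so n(e⁻) = 2 × 0.1053 = 0.2106 mol
Q = 0.2106 × 96500 / 0.861 = 23600 C
I = Q / t = 23600 / 2437.2 s = 9.68 A

9.68 A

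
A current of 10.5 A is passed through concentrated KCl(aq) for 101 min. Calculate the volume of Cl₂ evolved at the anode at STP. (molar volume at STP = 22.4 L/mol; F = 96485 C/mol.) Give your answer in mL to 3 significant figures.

Q = It = 10.5 × 6060 = 63630 C
n(e⁻) = 63630 / 96485 = 0.6595 mol
2Cl⁻ → Cl₂ + 2e⁻, so n(Cl₂) = 0.6595 / 2 = 0.3298 mol
V = 0.3298 × 22.4 = 7.388 L
= 7390 mL

7390 mL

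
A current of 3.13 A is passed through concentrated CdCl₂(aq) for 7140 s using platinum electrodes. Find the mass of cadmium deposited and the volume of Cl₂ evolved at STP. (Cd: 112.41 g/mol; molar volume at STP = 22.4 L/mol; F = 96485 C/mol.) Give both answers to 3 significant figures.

13.0 g Cd; 2.59 L Cl₂

Q = 3.13 × 7140 = 22350 C; n(e⁻) = 22350 / 96485 = 0.2316 mol
Cathode: Cd²⁺ + 2e⁻ → Cd → n(Cd) = 0.2316/2 = 0.1158 mol → 13.0 g
Anode: 2Cl⁻ → Cl₂ + 2e⁻ → n(Cl₂) = 0.2316/2 = 0.1158 mol → 2.59 L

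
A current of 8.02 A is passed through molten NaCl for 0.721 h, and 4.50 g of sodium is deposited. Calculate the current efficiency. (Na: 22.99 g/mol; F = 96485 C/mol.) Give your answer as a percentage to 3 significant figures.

90.7%

Q = 8.02 × 2595.6 = 20820 C
n(e⁻) = 20820 / 96485 = 0.2158 mol
Na⁺ + e⁻ → Na, so theoretical n(Na) = 0.2158 mol → 4.961 g
Efficiency = 4.50 / 4.961 = 0.9071 = 90.7%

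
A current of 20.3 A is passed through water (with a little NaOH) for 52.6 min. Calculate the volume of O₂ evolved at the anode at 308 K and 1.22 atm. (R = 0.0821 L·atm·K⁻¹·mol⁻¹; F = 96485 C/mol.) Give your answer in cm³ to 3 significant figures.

3440 cm³

Q = It = 20.3 × 3156 = 64070 C
n(e⁻) = 64070 / 96485 = 0.6640 mol
2H₂O → O₂ + 4H⁺ + 4e⁻, so n(O₂) = 0.6640 / 4 = 0.1660 mol
V = nRT/P = 0.1660 × 0.0821 × 308 / 1.22 = 3.441 L
= 3440 cm³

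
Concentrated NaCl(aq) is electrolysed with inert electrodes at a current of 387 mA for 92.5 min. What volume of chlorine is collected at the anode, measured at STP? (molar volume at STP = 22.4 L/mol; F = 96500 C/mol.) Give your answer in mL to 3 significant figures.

249 mL

Q = 0.387 A × 5550 s = 2148 C
Moles of electrons = 2148 / 96500 = 0.02226 mol
2Cl⁻ → Cl₂ + 2e⁻, so n(Cl₂) = 0.02226 / 2 = 0.01113 mol
V = 0.01113 × 22.4 = 0.2493 L
= 249 mL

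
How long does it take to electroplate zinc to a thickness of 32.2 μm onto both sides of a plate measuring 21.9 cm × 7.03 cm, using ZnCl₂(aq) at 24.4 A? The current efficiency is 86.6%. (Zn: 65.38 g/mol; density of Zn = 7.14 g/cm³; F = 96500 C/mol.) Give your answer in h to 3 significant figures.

0.275 h

Plated area = 2 × 21.9 × 7.03 = 307.9 cm²
Volume = 307.9 × 32.2×10⁻⁴ cm = 0.9914 cm³
m(Zn) = 0.9914 × 7.14 = 7.079 g
n(Zn) = 7.079 / 65.38 = 0.1083 mol; n(e⁻) = 2 × 0.1083 = 0.2166 mol
Q = 0.2166 × 96500 / 0.866 = 24140 C
t = 24140 / 24.4 = 989.3 s = 0.275 h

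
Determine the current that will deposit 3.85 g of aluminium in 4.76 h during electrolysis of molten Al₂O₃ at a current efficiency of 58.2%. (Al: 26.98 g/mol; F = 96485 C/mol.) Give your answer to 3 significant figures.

n(Al) = 3.85 / 26.98 = 0.1427 mol
Al³⁺ + 3e⁻ → Al, so n(e⁻) = 3 × 0.1427 = 0.4281 mol
Q = 0.4281 × 96485 / 0.582 = 70970 C
I = Q / t = 70970 / 17136 s = 4.14 A

4.14 A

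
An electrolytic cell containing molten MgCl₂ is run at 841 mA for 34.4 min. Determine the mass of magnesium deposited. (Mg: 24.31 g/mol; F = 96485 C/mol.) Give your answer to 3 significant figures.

Q = It = 0.841 × 2064 = 1736 C
n(e⁻) = Q/F = 1736/96485 = 0.01799 mol
Mg²⁺ + 2e⁻ → Mg, so n(Mg) = 0.01799 / 2 = 0.008995 mol
m = 0.008995 × 24.31 = 0.219 g

0.219 g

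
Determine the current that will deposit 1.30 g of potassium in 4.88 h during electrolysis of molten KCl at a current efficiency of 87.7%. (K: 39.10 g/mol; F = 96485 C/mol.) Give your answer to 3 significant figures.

n(K) = 1.30 / 39.10 = 0.03325 mol
K⁺ + e⁻ → K, so n(e⁻) = 0.03325 mol
Q = 0.03325 × 96485 / 0.877 = 3658 C
I = Q / t = 3658 / 17568 s = 0.208 A

0.208 A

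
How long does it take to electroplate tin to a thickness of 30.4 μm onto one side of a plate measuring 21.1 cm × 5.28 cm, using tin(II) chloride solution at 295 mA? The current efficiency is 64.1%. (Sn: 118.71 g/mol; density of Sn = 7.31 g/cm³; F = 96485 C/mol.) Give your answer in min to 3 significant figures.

355 min

Plated area = 21.1 × 5.28 = 111.4 cm²
Volume = 111.4 × 30.4×10⁻⁴ cm = 0.3387 cm³
m(Sn) = 0.3387 × 7.31 = 2.476 g
n(Sn) = 2.476 / 118.71 = 0.02086 mol; n(e⁻) = 2 × 0.02086 = 0.04172 mol
Q = 0.04172 × 96485 / 0.641 = 6280 C
t = 6280 / 0.295 = 21290 s = 355 min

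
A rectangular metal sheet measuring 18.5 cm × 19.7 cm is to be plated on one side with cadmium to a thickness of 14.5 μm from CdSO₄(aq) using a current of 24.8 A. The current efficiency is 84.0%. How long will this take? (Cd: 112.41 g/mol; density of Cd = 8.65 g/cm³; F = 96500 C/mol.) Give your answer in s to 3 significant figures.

377 s

Plated area = 18.5 × 19.7 = 364.5 cm²
Volume = 364.5 × 14.5×10⁻⁴ cm = 0.5285 cm³
m(Cd) = 0.5285 × 8.65 = 4.572 g
n(Cd) = 4.572 / 112.41 = 0.04067 mol; n(e⁻) = 2 × 0.04067 = 0.08134 mol
Q = 0.08134 × 96500 / 0.840 = 9344 C
t = 9344 / 24.8 = 376.8 s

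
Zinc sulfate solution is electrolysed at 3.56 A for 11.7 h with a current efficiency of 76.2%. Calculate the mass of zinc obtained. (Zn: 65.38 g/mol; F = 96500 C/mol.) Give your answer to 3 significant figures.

Q = 3.56 × 42120 = 1.499×10^5 C
n(e⁻) = 1.499×10^5 / 96500 = 1.553 mol
Zn²⁺ + 2e⁻ → Zn, so theoretical m(Zn) = 0.7765 × 65.38 = 50.77 g
Actual mass = 76.2% × 50.77 = 38.7 g

38.7 g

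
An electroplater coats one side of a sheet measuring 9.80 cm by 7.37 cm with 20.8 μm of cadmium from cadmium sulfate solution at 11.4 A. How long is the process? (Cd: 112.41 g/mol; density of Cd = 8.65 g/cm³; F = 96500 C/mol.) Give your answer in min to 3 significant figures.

3.26 min

Plated area = 9.80 × 7.37 = 72.23 cm²
Volume = 72.23 × 20.8×10⁻⁴ cm = 0.1502 cm³
m(Cd) = 0.1502 × 8.65 = 1.299 g
n(Cd) = 1.299 / 112.41 = 0.01156 mol; n(e⁻) = 2 × 0.01156 = 0.02312 mol
Q = 0.02312 × 96500 = 2231 C
t = 2231 / 11.4 = 195.7 s = 3.26 min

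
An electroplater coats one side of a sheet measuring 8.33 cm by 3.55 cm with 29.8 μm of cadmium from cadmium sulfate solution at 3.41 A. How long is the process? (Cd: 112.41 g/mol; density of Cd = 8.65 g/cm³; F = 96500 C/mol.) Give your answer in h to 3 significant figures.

Plated area = 8.33 × 3.55 = 29.57 cm²
Volume = 29.57 × 29.8×10⁻⁴ cm = 0.08812 cm³
m(Cd) = 0.08812 × 8.65 = 0.7622 g
n(Cd) = 0.7622 / 112.41 = 0.006781 mol; n(e⁻) = 2 × 0.006781 = 0.01356 mol
Q = 0.01356 × 96500 = 1309 C
t = 1309 / 3.41 = 383.9 s = 0.107 h

0.107 h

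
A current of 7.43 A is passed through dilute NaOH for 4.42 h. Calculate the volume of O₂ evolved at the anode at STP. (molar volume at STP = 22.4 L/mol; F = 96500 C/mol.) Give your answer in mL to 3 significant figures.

Q = It = 7.43 × 15912 = 1.182×10^5 C
Moles of electrons = 1.182×10^5 / 96500 = 1.225 mol
2H₂O → O₂ + 4H⁺ + 4e⁻, so n(O₂) = 1.225 / 4 = 0.3063 mol
V = 0.3063 × 22.4 = 6.861 L
= 6860 mL

6860 mL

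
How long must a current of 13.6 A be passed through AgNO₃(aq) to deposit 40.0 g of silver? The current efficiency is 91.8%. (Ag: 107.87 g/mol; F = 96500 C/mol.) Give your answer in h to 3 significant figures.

0.796 h

n(Ag) = 40.0 / 107.87 = 0.3708 mol
Ag⁺ + e⁻ → Ag, so n(e⁻) = 0.3708 mol
Q = 0.3708 × 96500 / 0.918 = 38980 C
t = Q / I = 38980 / 13.6 = 2866 s = 0.796 h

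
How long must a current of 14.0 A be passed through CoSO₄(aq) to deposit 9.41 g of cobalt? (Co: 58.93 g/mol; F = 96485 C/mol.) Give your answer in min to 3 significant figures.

n(Co) = 9.41 / 58.93 = 0.1597 mol
Co²⁺ + 2e⁻ → Co, so n(e⁻) = 2 × 0.1597 = 0.3194 mol
Q = 0.3194 × 96485 = 30820 C
t = Q / I = 30820 / 14.0 = 2201 s = 36.7 min

36.7 min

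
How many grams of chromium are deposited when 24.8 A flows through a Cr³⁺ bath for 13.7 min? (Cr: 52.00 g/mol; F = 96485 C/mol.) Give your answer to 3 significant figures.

3.66 g

Q = 24.8 A × 822 s = 20390 C
n(e⁻) = 20390 / 96485 = 0.2113 mol
Cr³⁺ + 3e⁻ → Cr, so n(Cr) = 0.2113 / 3 = 0.07043 mol
m = 0.07043 × 52.00 = 3.66 g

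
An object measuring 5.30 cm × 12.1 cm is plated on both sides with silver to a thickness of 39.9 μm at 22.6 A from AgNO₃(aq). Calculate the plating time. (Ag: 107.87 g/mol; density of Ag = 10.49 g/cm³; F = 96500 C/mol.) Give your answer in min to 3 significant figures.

Plated area = 2 × 5.30 × 12.1 = 128.3 cm²
Volume = 128.3 × 39.9×10⁻⁴ cm = 0.5119 cm³
m(Ag) = 0.5119 × 10.49 = 5.370 g
n(Ag) = 5.370 / 107.87 = 0.04978 mol; n(e⁻) = 0.04978 mol
Q = 0.04978 × 96500 = 4804 C
t = 4804 / 22.6 = 212.6 s = 3.54 min

3.54 min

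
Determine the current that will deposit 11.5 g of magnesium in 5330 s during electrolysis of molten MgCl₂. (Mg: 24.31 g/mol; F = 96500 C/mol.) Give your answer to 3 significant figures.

17.1 A

n(Mg) = 11.5 / 24.31 = 0.4731 mol
Mg²⁺ + 2e⁻ → Mg, so n(e⁻) = 2 × 0.4731 = 0.9462 mol
Q = 0.9462 × 96500 = 91310 C
I = Q / t = 91310 / 5330 s = 17.1 A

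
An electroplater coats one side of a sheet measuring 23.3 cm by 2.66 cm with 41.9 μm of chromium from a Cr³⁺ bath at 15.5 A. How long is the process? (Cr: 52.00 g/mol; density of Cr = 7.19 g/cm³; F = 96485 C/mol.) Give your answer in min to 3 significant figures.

11.2 min

Plated area = 23.3 × 2.66 = 61.98 cm²
Volume = 61.98 × 41.9×10⁻⁴ cm = 0.2597 cm³
m(Cr) = 0.2597 × 7.19 = 1.867 g
n(Cr) = 1.867 / 52.00 = 0.03590 mol; n(e⁻) = 3 × 0.03590 = 0.1077 mol
Q = 0.1077 × 96485 = 10390 C
t = 10390 / 15.5 = 670.3 s = 11.2 min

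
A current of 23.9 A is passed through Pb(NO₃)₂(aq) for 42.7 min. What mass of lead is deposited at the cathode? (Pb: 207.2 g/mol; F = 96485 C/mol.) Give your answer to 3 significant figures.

65.7 g

Q = It = 23.9 × 2562 = 61230 C
Moles of electrons = 61230 / 96485 = 0.6346 mol
Pb²⁺ + 2e⁻ → Pb, so n(Pb) = 0.6346 / 2 = 0.3173 mol
m = 0.3173 × 207.2 = 65.7 g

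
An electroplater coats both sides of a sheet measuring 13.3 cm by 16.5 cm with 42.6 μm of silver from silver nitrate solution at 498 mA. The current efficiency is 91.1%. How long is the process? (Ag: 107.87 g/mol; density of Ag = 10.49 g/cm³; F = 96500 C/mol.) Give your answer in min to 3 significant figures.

645 min

Plated area = 2 × 13.3 × 16.5 = 438.9 cm²
Volume = 438.9 × 42.6×10⁻⁴ cm = 1.870 cm³
m(Ag) = 1.870 × 10.49 = 19.62 g
n(Ag) = 19.62 / 107.87 = 0.1819 mol; n(e⁻) = 0.1819 mol
Q = 0.1819 × 96500 / 0.911 = 19270 C
t = 19270 / 0.498 = 38690 s = 645 min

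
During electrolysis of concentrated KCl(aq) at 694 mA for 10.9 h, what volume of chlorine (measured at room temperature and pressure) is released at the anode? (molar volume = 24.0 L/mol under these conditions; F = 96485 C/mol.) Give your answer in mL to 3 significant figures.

Q = 0.694 A × 39240 s = 27230 C
n(e⁻) = 27230 / 96485 = 0.2822 mol
2Cl⁻ → Cl₂ + 2e⁻, so n(Cl₂) = 0.2822 / 2 = 0.1411 mol
V = 0.1411 × 24.0 = 3.386 L
= 3390 mL

3390 mL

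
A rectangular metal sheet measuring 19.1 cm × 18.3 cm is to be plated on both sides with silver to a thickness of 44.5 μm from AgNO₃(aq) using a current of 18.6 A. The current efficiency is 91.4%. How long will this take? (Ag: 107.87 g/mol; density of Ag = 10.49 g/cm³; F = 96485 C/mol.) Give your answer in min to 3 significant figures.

28.6 min

Plated area = 2 × 19.1 × 18.3 = 699.1 cm²
Volume = 699.1 × 44.5×10⁻⁴ cm = 3.111 cm³
m(Ag) = 3.111 × 10.49 = 32.63 g
n(Ag) = 32.63 / 107.87 = 0.3025 mol; n(e⁻) = 0.3025 mol
Q = 0.3025 × 96485 / 0.914 = 31930 C
t = 31930 / 18.6 = 1717 s = 28.6 min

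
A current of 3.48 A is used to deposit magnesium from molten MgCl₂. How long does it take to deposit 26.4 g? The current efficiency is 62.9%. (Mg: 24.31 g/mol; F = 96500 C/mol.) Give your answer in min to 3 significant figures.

1600 min

n(Mg) = 26.4 / 24.31 = 1.086 mol
Mg²⁺ + 2e⁻ → Mg, so n(e⁻) = 2 × 1.086 = 2.172 mol
Q = 2.172 × 96500 / 0.629 = 3.332×10^5 C
t = Q / I = 3.332×10^5 / 3.48 = 95750 s = 1600 min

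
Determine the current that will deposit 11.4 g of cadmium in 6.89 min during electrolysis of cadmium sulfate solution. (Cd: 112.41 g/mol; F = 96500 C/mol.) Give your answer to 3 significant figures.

47.3 A

n(Cd) = 11.4 / 112.41 = 0.1014 mol
Cd²⁺ + 2e⁻ → Cd, so n(e⁻) = 2 × 0.1014 = 0.2028 mol
Q = 0.2028 × 96500 = 19570 C
I = Q / t = 19570 / 413.4 s = 47.3 A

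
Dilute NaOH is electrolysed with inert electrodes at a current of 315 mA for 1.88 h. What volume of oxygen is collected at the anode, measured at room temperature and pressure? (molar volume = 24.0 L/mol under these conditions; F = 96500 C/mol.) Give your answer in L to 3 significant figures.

0.133 L

Charge passed = 0.315 × 6768 = 2132 C
n(e⁻) = Q/F = 2132/96500 = 0.02209 mol
2H₂O → O₂ + 4H⁺ + 4e⁻, so n(O₂) = 0.02209 / 4 = 0.005523 mol
V = 0.005523 × 24.0 = 0.1326 L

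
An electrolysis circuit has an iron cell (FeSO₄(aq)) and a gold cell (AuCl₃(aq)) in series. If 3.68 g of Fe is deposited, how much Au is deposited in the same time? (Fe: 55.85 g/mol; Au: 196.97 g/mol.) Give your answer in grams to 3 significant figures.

8.65 g

n(Fe) = 3.68 / 55.85 = 0.06589 mol
Fe²⁺ + 2e⁻ → Fe, so n(e⁻) = 2 × 0.06589 = 0.1318 mol
Since the cells are in series, n(e⁻) in the Au cell is also 0.1318 mol.
Au³⁺ + 3e⁻ → Au, so n(Au) = 0.1318 / 3 = 0.04393 mol
m(Au) = 0.04393 × 196.97 = 8.65 g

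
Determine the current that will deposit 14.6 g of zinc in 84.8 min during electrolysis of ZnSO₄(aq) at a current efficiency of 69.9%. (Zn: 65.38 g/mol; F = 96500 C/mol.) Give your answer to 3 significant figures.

12.1 A

n(Zn) = 14.6 / 65.38 = 0.2233 mol
Zn²⁺ + 2e⁻ → Zn, so n(e⁻) = 2 × 0.2233 = 0.4466 mol
Q = 0.4466 × 96500 / 0.699 = 61660 C
I = Q / t = 61660 / 5088 s = 12.1 A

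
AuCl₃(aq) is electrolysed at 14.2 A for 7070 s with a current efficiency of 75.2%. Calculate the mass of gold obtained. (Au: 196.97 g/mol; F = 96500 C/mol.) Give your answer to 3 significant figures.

Q = 14.2 × 7070 = 1.004×10^5 C
n(e⁻) = 1.004×10^5 / 96500 = 1.040 mol
Au³⁺ + 3e⁻ → Au, so theoretical m(Au) = 0.3467 × 196.97 = 68.29 g
Actual mass = 75.2% × 68.29 = 51.4 g

51.4 g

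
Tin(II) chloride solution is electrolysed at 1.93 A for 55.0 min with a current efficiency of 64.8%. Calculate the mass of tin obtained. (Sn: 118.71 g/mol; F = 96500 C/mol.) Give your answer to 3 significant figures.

Q = 1.93 × 3300 = 6369 C
n(e⁻) = 6369 / 96500 = 0.06600 mol
Sn²⁺ + 2e⁻ → Sn, so theoretical m(Sn) = 0.03300 × 118.71 = 3.917 g
Actual mass = 64.8% × 3.917 = 2.54 g

2.54 g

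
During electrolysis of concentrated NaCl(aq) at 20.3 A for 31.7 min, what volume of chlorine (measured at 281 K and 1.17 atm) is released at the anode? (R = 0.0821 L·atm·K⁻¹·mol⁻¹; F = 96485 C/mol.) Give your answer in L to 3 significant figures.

3.95 L

Charge passed = 20.3 × 1902 = 38610 C
n(e⁻) = Q/F = 38610/96485 = 0.4002 mol
2Cl⁻ → Cl₂ + 2e⁻, so n(Cl₂) = 0.4002 / 2 = 0.2001 mol
V = nRT/P = 0.2001 × 0.0821 × 281 / 1.17 = 3.946 L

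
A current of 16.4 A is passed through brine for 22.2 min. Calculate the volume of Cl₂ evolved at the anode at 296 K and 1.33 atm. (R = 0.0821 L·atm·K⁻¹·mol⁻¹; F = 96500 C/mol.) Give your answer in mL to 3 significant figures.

2070 mL

Q = 16.4 A × 1332 s = 21840 C
Moles of electrons = 21840 / 96500 = 0.2263 mol
2Cl⁻ → Cl₂ + 2e⁻, so n(Cl₂) = 0.2263 / 2 = 0.1132 mol
V = nRT/P = 0.1132 × 0.0821 × 296 / 1.33 = 2.068 L
= 2070 mL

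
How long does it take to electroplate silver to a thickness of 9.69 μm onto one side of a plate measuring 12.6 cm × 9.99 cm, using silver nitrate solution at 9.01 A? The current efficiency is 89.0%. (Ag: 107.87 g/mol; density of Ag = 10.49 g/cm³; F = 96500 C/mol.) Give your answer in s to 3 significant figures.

143 s

Plated area = 12.6 × 9.99 = 125.9 cm²
Volume = 125.9 × 9.69×10⁻⁴ cm = 0.1220 cm³
m(Ag) = 0.1220 × 10.49 = 1.280 g
n(Ag) = 1.280 / 107.87 = 0.01187 mol; n(e⁻) = 0.01187 mol
Q = 0.01187 × 96500 / 0.890 = 1287 C
t = 1287 / 9.01 = 142.8 s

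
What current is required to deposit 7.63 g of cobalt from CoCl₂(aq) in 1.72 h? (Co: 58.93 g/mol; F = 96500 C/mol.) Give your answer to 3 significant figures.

n(Co) = 7.63 / 58.93 = 0.1295 mol
Co²⁺ + 2e⁻ → Co, so n(e⁻) = 2 × 0.1295 = 0.2590 mol
Q = 0.2590 × 96500 = 24990 C
I = Q / t = 24990 / 6192 s = 4.04 A

4.04 A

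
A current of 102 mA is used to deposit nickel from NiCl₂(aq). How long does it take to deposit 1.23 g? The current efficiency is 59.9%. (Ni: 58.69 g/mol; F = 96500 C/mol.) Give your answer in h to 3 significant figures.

n(Ni) = 1.23 / 58.69 = 0.02096 mol
Ni²⁺ + 2e⁻ → Ni, so n(e⁻) = 2 × 0.02096 = 0.04192 mol
Q = 0.04192 × 96500 / 0.599 = 6753 C
t = Q / I = 6753 / 0.102 = 66210 s = 18.4 h

18.4 h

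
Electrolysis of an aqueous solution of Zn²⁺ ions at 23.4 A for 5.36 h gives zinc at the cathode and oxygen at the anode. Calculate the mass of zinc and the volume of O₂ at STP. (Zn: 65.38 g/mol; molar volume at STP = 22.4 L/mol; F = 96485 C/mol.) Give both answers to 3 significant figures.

Q = 23.4 × 19296 = 4.515×10^5 C; n(e⁻) = 4.515×10^5 / 96485 = 4.679 mol
Cathode: Zn²⁺ + 2e⁻ → Zn → n(Zn) = 4.679/2 = 2.340 mol → 153 g
Anode: 2H₂O → O₂ + 4H⁺ + 4e⁻ → n(O₂) = 4.679/4 = 1.170 mol → 26.2 L

153 g Zn; 26.2 L O₂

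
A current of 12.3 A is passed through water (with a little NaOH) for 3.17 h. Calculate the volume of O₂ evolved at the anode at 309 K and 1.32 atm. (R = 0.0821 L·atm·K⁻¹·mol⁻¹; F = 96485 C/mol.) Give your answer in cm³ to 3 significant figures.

6990 cm³

Q = 12.3 A × 11412 s = 1.404×10^5 C
Moles of electrons = 1.404×10^5 / 96485 = 1.455 mol
2H₂O → O₂ + 4H⁺ + 4e⁻, so n(O₂) = 1.455 / 4 = 0.3638 mol
V = nRT/P = 0.3638 × 0.0821 × 309 / 1.32 = 6.992 L
= 6990 cm³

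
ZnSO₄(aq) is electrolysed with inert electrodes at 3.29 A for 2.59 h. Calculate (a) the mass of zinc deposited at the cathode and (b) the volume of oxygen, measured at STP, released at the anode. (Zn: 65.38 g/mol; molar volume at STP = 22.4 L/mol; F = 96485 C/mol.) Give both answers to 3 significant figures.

10.4 g Zn; 1.78 L O₂

Q = 3.29 × 9324 = 30680 C; n(e⁻) = 30680 / 96485 = 0.3180 mol
Cathode: Zn²⁺ + 2e⁻ → Zn → n(Zn) = 0.3180/2 = 0.1590 mol → 10.4 g
Anode: 2H₂O → O₂ + 4H⁺ + 4e⁻ → n(O₂) = 0.3180/4 = 0.07950 mol → 1.78 L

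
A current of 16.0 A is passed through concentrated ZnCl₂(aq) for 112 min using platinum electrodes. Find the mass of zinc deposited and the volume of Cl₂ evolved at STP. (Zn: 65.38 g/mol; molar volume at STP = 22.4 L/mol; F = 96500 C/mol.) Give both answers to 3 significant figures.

36.4 g Zn; 12.5 L Cl₂

Q = 16.0 × 6720 = 1.075×10^5 C; n(e⁻) = 1.075×10^5 / 96500 = 1.114 mol
Cathode: Zn²⁺ + 2e⁻ → Zn → n(Zn) = 1.114/2 = 0.5570 mol → 36.4 g
Anode: 2Cl⁻ → Cl₂ + 2e⁻ → n(Cl₂) = 1.114/2 = 0.5570 mol → 12.5 L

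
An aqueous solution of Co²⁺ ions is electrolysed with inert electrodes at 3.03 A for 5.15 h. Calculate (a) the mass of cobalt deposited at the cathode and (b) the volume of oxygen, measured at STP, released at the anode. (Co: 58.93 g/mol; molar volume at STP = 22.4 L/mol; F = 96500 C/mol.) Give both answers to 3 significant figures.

Q = 3.03 × 18540 = 56180 C; n(e⁻) = 56180 / 96500 = 0.5822 mol
Cathode: Co²⁺ + 2e⁻ → Co → n(Co) = 0.5822/2 = 0.2911 mol → 17.2 g
Anode: 2H₂O → O₂ + 4H⁺ + 4e⁻ → n(O₂) = 0.5822/4 = 0.1456 mol → 3.26 L

17.2 g Co; 3.26 L O₂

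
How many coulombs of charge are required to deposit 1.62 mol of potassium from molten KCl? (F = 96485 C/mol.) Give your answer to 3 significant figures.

1.56×10^5 C

K⁺ + e⁻ → K, so n(e⁻) = 1 × 1.62 = 1.620 mol
Q = 1.620 × 96485 = 1.563×10^5 C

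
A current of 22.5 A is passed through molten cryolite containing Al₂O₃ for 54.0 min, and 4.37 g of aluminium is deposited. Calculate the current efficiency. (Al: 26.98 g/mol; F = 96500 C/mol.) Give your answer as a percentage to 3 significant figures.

64.3%

Q = 22.5 × 3240 = 72900 C
n(e⁻) = 72900 / 96500 = 0.7554 mol
Al³⁺ + 3e⁻ → Al, so theoretical n(Al) = 0.2518 mol → 6.794 g
Efficiency = 4.37 / 6.794 = 0.6432 = 64.3%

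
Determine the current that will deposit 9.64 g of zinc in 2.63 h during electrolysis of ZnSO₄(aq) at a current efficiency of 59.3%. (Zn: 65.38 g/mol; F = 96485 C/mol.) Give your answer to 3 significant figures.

5.07 A

n(Zn) = 9.64 / 65.38 = 0.1474 mol
Zn²⁺ + 2e⁻ → Zn, so n(e⁻) = 2 × 0.1474 = 0.2948 mol
Q = 0.2948 × 96485 / 0.593 = 47970 C
I = Q / t = 47970 / 9468 s = 5.07 A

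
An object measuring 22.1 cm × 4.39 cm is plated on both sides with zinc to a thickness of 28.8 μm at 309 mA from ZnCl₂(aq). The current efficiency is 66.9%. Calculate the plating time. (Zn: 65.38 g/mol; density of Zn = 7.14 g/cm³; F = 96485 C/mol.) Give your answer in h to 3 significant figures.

Plated area = 2 × 22.1 × 4.39 = 194.0 cm²
Volume = 194.0 × 28.8×10⁻⁴ cm = 0.5587 cm³
m(Zn) = 0.5587 × 7.14 = 3.989 g
n(Zn) = 3.989 / 65.38 = 0.06101 mol; n(e⁻) = 2 × 0.06101 = 0.1220 mol
Q = 0.1220 × 96485 / 0.669 = 17600 C
t = 17600 / 0.309 = 56960 s = 15.8 h

15.8 h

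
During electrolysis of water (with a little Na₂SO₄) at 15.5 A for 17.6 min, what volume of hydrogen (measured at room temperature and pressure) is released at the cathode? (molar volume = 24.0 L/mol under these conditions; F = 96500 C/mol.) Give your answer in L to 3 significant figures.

2.04 L

Charge passed = 15.5 × 1056 = 16370 C
n(e⁻) = Q/F = 16370/96500 = 0.1696 mol
2H⁺ + 2e⁻ → H₂, so n(H₂) = 0.1696 / 2 = 0.08480 mol
V = 0.08480 × 24.0 = 2.035 L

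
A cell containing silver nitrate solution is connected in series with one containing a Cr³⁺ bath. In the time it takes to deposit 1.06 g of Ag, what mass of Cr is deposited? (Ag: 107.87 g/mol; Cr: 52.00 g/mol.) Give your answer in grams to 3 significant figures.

0.170 g

n(Ag) = 1.06 / 107.87 = 0.009827 mol
Ag⁺ + e⁻ → Ag, so n(e⁻) = 0.009827 mol
In series, the same 0.009827 mol of electrons flows through the second cell.
Cr³⁺ + 3e⁻ → Cr, so n(Cr) = 0.009827 / 3 = 0.003276 mol
m(Cr) = 0.003276 × 52.00 = 0.170 g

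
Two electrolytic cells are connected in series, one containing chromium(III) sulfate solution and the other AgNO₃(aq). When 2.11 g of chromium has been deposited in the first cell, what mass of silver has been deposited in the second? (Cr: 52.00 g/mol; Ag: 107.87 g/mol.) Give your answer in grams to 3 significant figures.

13.1 g

n(Cr) = 2.11 / 52.00 = 0.04058 mol
Cr³⁺ + 3e⁻ → Cr, so n(e⁻) = 3 × 0.04058 = 0.1217 mol
Same current for the same time ⇒ same n(e⁻) = 0.1217 mol in both cells.
Ag⁺ + e⁻ → Ag, so n(Ag) = 0.1217 mol
m(Ag) = 0.1217 × 107.87 = 13.1 g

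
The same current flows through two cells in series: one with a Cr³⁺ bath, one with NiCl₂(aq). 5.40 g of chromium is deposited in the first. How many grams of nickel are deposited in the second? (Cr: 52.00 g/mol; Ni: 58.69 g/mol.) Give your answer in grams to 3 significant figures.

n(Cr) = 5.40 / 52.00 = 0.1038 mol
Cr³⁺ + 3e⁻ → Cr, so n(e⁻) = 3 × 0.1038 = 0.3114 mol
In series, the same 0.3114 mol of electrons flows through the second cell.
Ni²⁺ + 2e⁻ → Ni, so n(Ni) = 0.3114 / 2 = 0.1557 mol
m(Ni) = 0.1557 × 58.69 = 9.14 g

9.14 g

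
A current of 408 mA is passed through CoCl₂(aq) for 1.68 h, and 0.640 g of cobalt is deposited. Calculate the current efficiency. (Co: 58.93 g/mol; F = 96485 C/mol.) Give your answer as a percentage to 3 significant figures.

84.9%

Q = 0.408 × 6048 = 2468 C
n(e⁻) = 2468 / 96485 = 0.02558 mol
Co²⁺ + 2e⁻ → Co, so theoretical n(Co) = 0.01279 mol → 0.7537 g
Efficiency = 0.640 / 0.7537 = 0.8491 = 84.9%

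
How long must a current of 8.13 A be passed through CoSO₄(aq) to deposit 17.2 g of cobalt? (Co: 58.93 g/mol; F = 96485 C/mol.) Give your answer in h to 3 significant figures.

n(Co) = 17.2 / 58.93 = 0.2919 mol
Co²⁺ + 2e⁻ → Co, so n(e⁻) = 2 × 0.2919 = 0.5838 mol
Q = 0.5838 × 96485 = 56330 C
t = Q / I = 56330 / 8.13 = 6929 s = 1.92 h

1.92 h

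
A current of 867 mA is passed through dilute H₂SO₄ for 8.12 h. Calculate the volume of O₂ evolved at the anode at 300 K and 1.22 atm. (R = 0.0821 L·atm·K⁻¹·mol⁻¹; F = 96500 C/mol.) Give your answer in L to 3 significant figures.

Charge passed = 0.867 × 29232 = 25340 C
n(e⁻) = Q/F = 25340/96500 = 0.2626 mol
2H₂O → O₂ + 4H⁺ + 4e⁻, so n(O₂) = 0.2626 / 4 = 0.06565 mol
V = nRT/P = 0.06565 × 0.0821 × 300 / 1.22 = 1.325 L

1.33 L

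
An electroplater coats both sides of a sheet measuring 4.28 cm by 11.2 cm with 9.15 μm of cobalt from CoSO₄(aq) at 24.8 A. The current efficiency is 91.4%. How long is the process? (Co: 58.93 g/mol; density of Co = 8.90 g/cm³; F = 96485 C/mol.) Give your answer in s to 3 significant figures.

113 s

Plated area = 2 × 4.28 × 11.2 = 95.87 cm²
Volume = 95.87 × 9.15×10⁻⁴ cm = 0.08772 cm³
m(Co) = 0.08772 × 8.90 = 0.7807 g
n(Co) = 0.7807 / 58.93 = 0.01325 mol; n(e⁻) = 2 × 0.01325 = 0.02650 mol
Q = 0.02650 × 96485 / 0.914 = 2797 C
t = 2797 / 24.8 = 112.8 s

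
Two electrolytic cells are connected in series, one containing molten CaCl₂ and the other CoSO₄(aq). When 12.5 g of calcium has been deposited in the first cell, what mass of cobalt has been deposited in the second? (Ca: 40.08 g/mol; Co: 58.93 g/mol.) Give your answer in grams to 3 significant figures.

18.4 g

n(Ca) = 12.5 / 40.08 = 0.3119 mol
Ca²⁺ + 2e⁻ → Ca, so n(e⁻) = 2 × 0.3119 = 0.6238 mol
Since the cells are in series, n(e⁻) in the Co cell is also 0.6238 mol.
Co²⁺ + 2e⁻ → Co, so n(Co) = 0.6238 / 2 = 0.3119 mol
m(Co) = 0.3119 × 58.93 = 18.4 g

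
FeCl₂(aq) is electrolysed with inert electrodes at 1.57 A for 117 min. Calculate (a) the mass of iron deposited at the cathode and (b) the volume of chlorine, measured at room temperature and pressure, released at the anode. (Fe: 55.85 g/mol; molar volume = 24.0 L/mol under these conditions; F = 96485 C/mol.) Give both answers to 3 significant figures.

Q = 1.57 × 7020 = 11020 C; n(e⁻) = 11020 / 96485 = 0.1142 mol
Cathode: Fe²⁺ + 2e⁻ → Fe → n(Fe) = 0.1142/2 = 0.05710 mol → 3.19 g
Anode: 2Cl⁻ → Cl₂ + 2e⁻ → n(Cl₂) = 0.1142/2 = 0.05710 mol → 1.37 L

3.19 g Fe; 1.37 L Cl₂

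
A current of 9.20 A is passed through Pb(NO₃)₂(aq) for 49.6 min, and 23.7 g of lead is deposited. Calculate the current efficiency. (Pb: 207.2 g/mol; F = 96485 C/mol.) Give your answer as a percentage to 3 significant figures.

80.6%

Q = 9.20 × 2976 = 27380 C
n(e⁻) = 27380 / 96485 = 0.2838 mol
Pb²⁺ + 2e⁻ → Pb, so theoretical n(Pb) = 0.1419 mol → 29.40 g
Efficiency = 23.7 / 29.40 = 0.8061 = 80.6%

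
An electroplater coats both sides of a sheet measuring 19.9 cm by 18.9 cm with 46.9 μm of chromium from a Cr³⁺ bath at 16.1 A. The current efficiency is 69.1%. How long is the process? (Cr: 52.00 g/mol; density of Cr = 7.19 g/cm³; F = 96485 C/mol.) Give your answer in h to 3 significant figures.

3.53 h

Plated area = 2 × 19.9 × 18.9 = 752.2 cm²
Volume = 752.2 × 46.9×10⁻⁴ cm = 3.528 cm³
m(Cr) = 3.528 × 7.19 = 25.37 g
n(Cr) = 25.37 / 52.00 = 0.4879 mol; n(e⁻) = 3 × 0.4879 = 1.464 mol
Q = 1.464 × 96485 / 0.691 = 2.044×10^5 C
t = 2.044×10^5 / 16.1 = 12700 s = 3.53 h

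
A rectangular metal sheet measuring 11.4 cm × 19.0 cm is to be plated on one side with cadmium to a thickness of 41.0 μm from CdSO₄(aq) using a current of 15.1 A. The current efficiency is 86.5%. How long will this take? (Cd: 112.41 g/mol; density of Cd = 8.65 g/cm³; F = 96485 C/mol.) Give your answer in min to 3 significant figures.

16.8 min

Plated area = 11.4 × 19.0 = 216.6 cm²
Volume = 216.6 × 41.0×10⁻⁴ cm = 0.8881 cm³
m(Cd) = 0.8881 × 8.65 = 7.682 g
n(Cd) = 7.682 / 112.41 = 0.06834 mol; n(e⁻) = 2 × 0.06834 = 0.1367 mol
Q = 0.1367 × 96485 / 0.865 = 15250 C
t = 15250 / 15.1 = 1010 s = 16.8 min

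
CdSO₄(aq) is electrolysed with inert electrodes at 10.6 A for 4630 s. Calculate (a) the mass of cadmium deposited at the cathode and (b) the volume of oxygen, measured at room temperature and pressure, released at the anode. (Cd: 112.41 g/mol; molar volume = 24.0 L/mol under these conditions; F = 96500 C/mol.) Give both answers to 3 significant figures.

Q = 10.6 × 4630 = 49080 C; n(e⁻) = 49080 / 96500 = 0.5086 mol
Cathode: Cd²⁺ + 2e⁻ → Cd → n(Cd) = 0.5086/2 = 0.2543 mol → 28.6 g
Anode: 2H₂O → O₂ + 4H⁺ + 4e⁻ → n(O₂) = 0.5086/4 = 0.1272 mol → 3.05 L

28.6 g Cd; 3.05 L O₂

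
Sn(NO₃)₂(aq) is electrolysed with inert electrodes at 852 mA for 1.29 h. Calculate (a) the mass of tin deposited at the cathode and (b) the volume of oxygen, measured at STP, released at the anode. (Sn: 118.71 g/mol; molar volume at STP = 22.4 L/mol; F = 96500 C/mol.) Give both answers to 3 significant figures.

2.43 g Sn; 0.230 L O₂

Q = 0.852 × 4644 = 3957 C; n(e⁻) = 3957 / 96500 = 0.04101 mol
Cathode: Sn²⁺ + 2e⁻ → Sn → n(Sn) = 0.04101/2 = 0.02051 mol → 2.43 g
Anode: 2H₂O → O₂ + 4H⁺ + 4e⁻ → n(O₂) = 0.04101/4 = 0.01025 mol → 0.230 L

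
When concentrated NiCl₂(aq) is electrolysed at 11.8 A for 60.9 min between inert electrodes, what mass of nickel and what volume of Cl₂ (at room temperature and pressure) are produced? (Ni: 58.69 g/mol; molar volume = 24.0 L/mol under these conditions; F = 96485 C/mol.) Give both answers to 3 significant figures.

13.1 g Ni; 5.36 L Cl₂

Q = 11.8 × 3654 = 43120 C; n(e⁻) = 43120 / 96485 = 0.4469 mol
Cathode: Ni²⁺ + 2e⁻ → Ni → n(Ni) = 0.4469/2 = 0.2235 mol → 13.1 g
Anode: 2Cl⁻ → Cl₂ + 2e⁻ → n(Cl₂) = 0.4469/2 = 0.2235 mol → 5.36 L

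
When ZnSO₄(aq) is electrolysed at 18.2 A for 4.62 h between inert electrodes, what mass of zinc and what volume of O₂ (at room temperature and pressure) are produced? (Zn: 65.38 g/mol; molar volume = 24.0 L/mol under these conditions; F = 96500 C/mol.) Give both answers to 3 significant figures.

Q = 18.2 × 16632 = 3.027×10^5 C; n(e⁻) = 3.027×10^5 / 96500 = 3.137 mol
Cathode: Zn²⁺ + 2e⁻ → Zn → n(Zn) = 3.137/2 = 1.569 mol → 103 g
Anode: 2H₂O → O₂ + 4H⁺ + 4e⁻ → n(O₂) = 3.137/4 = 0.7843 mol → 18.8 L

103 g Zn; 18.8 L O₂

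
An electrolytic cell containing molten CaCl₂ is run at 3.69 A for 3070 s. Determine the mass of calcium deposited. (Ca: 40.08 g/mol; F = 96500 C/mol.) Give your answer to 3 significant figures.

Q = 3.69 A × 3070 s = 11330 C
n(e⁻) = Q/F = 11330/96500 = 0.1174 mol
Ca²⁺ + 2e⁻ → Ca, so n(Ca) = 0.1174 / 2 = 0.05870 mol
m = 0.05870 × 40.08 = 2.35 g

2.35 g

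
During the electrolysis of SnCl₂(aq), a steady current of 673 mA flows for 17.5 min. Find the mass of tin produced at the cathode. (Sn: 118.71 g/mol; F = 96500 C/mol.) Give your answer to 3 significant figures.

Q = 0.673 A × 1050 s = 706.7 C
n(e⁻) = Q/F = 706.7/96500 = 0.007323 mol
Sn²⁺ + 2e⁻ → Sn, so n(Sn) = 0.007323 / 2 = 0.003662 mol
m = 0.003662 × 118.71 = 0.435 g

0.435 g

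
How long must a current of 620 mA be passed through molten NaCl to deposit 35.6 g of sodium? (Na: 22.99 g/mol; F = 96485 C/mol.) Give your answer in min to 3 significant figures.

n(Na) = 35.6 / 22.99 = 1.548 mol
Na⁺ + e⁻ → Na, so n(e⁻) = 1.548 mol
Q = 1.548 × 96485 = 1.494×10^5 C
t = Q / I = 1.494×10^5 / 0.620 = 2.410×10^5 s = 4020 min

4020 min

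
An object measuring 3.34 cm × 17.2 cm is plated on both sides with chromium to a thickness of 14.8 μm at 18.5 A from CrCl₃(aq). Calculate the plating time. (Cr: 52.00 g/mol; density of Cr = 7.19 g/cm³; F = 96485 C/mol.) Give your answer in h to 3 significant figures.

Plated area = 2 × 3.34 × 17.2 = 114.9 cm²
Volume = 114.9 × 14.8×10⁻⁴ cm = 0.1701 cm³
m(Cr) = 0.1701 × 7.19 = 1.223 g
n(Cr) = 1.223 / 52.00 = 0.02352 mol; n(e⁻) = 3 × 0.02352 = 0.07056 mol
Q = 0.07056 × 96485 = 6808 C
t = 6808 / 18.5 = 368.0 s = 0.102 h

0.102 h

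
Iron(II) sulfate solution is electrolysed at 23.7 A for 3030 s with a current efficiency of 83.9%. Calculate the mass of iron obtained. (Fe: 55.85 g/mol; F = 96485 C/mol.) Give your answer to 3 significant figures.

17.4 g

Q = 23.7 × 3030 = 71810 C
n(e⁻) = 71810 / 96485 = 0.7443 mol
Fe²⁺ + 2e⁻ → Fe, so theoretical m(Fe) = 0.3722 × 55.85 = 20.79 g
Actual mass = 83.9% × 20.79 = 17.4 g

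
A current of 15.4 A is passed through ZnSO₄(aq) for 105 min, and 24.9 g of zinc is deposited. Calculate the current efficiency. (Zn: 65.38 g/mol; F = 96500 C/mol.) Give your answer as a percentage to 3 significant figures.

75.8%

Q = 15.4 × 6300 = 97020 C
n(e⁻) = 97020 / 96500 = 1.005 mol
Zn²⁺ + 2e⁻ → Zn, so theoretical n(Zn) = 0.5025 mol → 32.85 g
Efficiency = 24.9 / 32.85 = 0.7580 = 75.8%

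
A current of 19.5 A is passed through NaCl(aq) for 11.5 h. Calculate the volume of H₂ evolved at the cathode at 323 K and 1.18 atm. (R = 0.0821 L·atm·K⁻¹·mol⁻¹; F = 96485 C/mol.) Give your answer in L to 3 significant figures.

94.0 L

Charge passed = 19.5 × 41400 = 8.073×10^5 C
n(e⁻) = Q/F = 8.073×10^5/96485 = 8.367 mol
2H⁺ + 2e⁻ → H₂, so n(H₂) = 8.367 / 2 = 4.184 mol
V = nRT/P = 4.184 × 0.0821 × 323 / 1.18 = 94.03 L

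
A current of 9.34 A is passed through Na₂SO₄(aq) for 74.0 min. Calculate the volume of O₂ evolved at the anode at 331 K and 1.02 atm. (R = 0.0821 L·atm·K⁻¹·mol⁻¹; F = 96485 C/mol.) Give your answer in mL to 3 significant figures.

Q = 9.34 A × 4440 s = 41470 C
Moles of electrons = 41470 / 96485 = 0.4298 mol
2H₂O → O₂ + 4H⁺ + 4e⁻, so n(O₂) = 0.4298 / 4 = 0.1075 mol
V = nRT/P = 0.1075 × 0.0821 × 331 / 1.02 = 2.864 L
= 2860 mL

2860 mL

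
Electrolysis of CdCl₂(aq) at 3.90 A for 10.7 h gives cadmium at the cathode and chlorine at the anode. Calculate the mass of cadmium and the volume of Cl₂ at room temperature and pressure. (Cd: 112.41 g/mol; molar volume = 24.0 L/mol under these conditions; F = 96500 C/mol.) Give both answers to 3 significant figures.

Q = 3.90 × 38520 = 1.502×10^5 C; n(e⁻) = 1.502×10^5 / 96500 = 1.556 mol
Cathode: Cd²⁺ + 2e⁻ → Cd → n(Cd) = 1.556/2 = 0.7780 mol → 87.5 g
Anode: 2Cl⁻ → Cl₂ + 2e⁻ → n(Cl₂) = 1.556/2 = 0.7780 mol → 18.7 L

87.5 g Cd; 18.7 L Cl₂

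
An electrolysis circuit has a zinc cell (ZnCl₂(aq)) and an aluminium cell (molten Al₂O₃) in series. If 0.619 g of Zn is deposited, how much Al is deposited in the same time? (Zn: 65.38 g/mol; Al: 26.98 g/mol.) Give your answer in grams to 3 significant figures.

n(Zn) = 0.619 / 65.38 = 0.009468 mol
Zn²⁺ + 2e⁻ → Zn, so n(e⁻) = 2 × 0.009468 = 0.01894 mol
In series, the same 0.01894 mol of electrons flows through the second cell.
Al³⁺ + 3e⁻ → Al, so n(Al) = 0.01894 / 3 = 0.006313 mol
m(Al) = 0.006313 × 26.98 = 0.170 g

0.170 g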